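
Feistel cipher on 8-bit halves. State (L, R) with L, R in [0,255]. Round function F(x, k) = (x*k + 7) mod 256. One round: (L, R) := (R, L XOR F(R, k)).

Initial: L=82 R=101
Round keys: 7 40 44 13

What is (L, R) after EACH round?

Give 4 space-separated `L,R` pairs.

Round 1 (k=7): L=101 R=152
Round 2 (k=40): L=152 R=162
Round 3 (k=44): L=162 R=71
Round 4 (k=13): L=71 R=0

Answer: 101,152 152,162 162,71 71,0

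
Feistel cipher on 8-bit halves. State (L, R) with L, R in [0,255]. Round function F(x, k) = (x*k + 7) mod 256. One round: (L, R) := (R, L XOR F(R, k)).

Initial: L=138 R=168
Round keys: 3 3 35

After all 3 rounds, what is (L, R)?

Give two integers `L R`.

Round 1 (k=3): L=168 R=117
Round 2 (k=3): L=117 R=206
Round 3 (k=35): L=206 R=68

Answer: 206 68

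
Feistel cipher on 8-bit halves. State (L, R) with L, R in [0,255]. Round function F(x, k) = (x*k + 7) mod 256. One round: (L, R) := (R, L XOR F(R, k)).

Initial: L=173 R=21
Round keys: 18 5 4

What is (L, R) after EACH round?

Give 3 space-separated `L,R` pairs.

Answer: 21,44 44,246 246,243

Derivation:
Round 1 (k=18): L=21 R=44
Round 2 (k=5): L=44 R=246
Round 3 (k=4): L=246 R=243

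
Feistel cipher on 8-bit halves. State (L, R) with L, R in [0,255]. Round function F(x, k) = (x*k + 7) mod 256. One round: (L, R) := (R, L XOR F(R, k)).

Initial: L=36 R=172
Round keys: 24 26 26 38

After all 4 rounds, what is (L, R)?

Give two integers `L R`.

Round 1 (k=24): L=172 R=3
Round 2 (k=26): L=3 R=249
Round 3 (k=26): L=249 R=82
Round 4 (k=38): L=82 R=202

Answer: 82 202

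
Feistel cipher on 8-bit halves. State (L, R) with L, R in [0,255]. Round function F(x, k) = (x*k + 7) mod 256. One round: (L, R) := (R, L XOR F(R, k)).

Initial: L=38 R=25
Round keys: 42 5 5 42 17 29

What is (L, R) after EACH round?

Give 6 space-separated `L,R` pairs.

Answer: 25,7 7,51 51,1 1,2 2,40 40,141

Derivation:
Round 1 (k=42): L=25 R=7
Round 2 (k=5): L=7 R=51
Round 3 (k=5): L=51 R=1
Round 4 (k=42): L=1 R=2
Round 5 (k=17): L=2 R=40
Round 6 (k=29): L=40 R=141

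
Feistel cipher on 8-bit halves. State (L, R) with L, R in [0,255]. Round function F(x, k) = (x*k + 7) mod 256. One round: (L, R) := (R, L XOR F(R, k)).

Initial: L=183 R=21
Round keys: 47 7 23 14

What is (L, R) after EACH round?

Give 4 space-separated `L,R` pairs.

Answer: 21,85 85,79 79,117 117,34

Derivation:
Round 1 (k=47): L=21 R=85
Round 2 (k=7): L=85 R=79
Round 3 (k=23): L=79 R=117
Round 4 (k=14): L=117 R=34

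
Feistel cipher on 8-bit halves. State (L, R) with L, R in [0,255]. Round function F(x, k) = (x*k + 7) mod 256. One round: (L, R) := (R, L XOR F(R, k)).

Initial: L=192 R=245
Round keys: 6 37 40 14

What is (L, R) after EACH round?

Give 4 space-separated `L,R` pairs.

Round 1 (k=6): L=245 R=5
Round 2 (k=37): L=5 R=53
Round 3 (k=40): L=53 R=74
Round 4 (k=14): L=74 R=38

Answer: 245,5 5,53 53,74 74,38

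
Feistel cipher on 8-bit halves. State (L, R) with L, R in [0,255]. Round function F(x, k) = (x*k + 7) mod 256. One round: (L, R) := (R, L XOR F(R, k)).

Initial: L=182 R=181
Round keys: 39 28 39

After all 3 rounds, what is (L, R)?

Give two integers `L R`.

Round 1 (k=39): L=181 R=44
Round 2 (k=28): L=44 R=98
Round 3 (k=39): L=98 R=217

Answer: 98 217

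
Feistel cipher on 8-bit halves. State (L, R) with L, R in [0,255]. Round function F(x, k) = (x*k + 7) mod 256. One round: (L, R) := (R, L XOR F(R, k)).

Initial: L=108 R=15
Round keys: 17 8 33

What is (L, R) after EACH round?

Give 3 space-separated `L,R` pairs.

Round 1 (k=17): L=15 R=106
Round 2 (k=8): L=106 R=88
Round 3 (k=33): L=88 R=53

Answer: 15,106 106,88 88,53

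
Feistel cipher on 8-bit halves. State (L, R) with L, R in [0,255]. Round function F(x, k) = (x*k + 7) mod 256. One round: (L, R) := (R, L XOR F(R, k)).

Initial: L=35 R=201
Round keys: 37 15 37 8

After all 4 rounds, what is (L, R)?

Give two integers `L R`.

Answer: 227 150

Derivation:
Round 1 (k=37): L=201 R=55
Round 2 (k=15): L=55 R=137
Round 3 (k=37): L=137 R=227
Round 4 (k=8): L=227 R=150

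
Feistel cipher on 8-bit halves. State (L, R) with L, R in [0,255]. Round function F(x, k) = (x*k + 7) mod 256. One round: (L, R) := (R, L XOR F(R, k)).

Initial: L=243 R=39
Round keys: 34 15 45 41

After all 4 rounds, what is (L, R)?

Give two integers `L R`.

Answer: 83 212

Derivation:
Round 1 (k=34): L=39 R=198
Round 2 (k=15): L=198 R=134
Round 3 (k=45): L=134 R=83
Round 4 (k=41): L=83 R=212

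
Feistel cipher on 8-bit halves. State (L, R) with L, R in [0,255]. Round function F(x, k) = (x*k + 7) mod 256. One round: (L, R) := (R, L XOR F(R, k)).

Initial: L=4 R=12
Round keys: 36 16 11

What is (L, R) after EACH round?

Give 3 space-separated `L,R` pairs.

Answer: 12,179 179,59 59,35

Derivation:
Round 1 (k=36): L=12 R=179
Round 2 (k=16): L=179 R=59
Round 3 (k=11): L=59 R=35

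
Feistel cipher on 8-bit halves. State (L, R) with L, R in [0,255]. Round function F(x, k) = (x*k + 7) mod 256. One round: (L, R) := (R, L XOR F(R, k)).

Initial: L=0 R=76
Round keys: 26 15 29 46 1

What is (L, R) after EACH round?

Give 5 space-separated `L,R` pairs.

Answer: 76,191 191,116 116,148 148,235 235,102

Derivation:
Round 1 (k=26): L=76 R=191
Round 2 (k=15): L=191 R=116
Round 3 (k=29): L=116 R=148
Round 4 (k=46): L=148 R=235
Round 5 (k=1): L=235 R=102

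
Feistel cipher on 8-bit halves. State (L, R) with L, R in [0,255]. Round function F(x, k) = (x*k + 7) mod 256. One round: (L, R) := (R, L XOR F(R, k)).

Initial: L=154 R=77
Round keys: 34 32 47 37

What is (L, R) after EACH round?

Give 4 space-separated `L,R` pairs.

Answer: 77,219 219,42 42,102 102,239

Derivation:
Round 1 (k=34): L=77 R=219
Round 2 (k=32): L=219 R=42
Round 3 (k=47): L=42 R=102
Round 4 (k=37): L=102 R=239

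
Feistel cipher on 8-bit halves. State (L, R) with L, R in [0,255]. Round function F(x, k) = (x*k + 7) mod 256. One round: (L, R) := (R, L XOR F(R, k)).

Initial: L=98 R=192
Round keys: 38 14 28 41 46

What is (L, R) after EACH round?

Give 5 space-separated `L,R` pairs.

Answer: 192,229 229,77 77,150 150,64 64,17

Derivation:
Round 1 (k=38): L=192 R=229
Round 2 (k=14): L=229 R=77
Round 3 (k=28): L=77 R=150
Round 4 (k=41): L=150 R=64
Round 5 (k=46): L=64 R=17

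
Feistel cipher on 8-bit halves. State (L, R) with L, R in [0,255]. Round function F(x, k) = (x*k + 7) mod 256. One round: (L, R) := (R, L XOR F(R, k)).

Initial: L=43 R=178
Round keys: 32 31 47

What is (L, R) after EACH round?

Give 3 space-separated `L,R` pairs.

Answer: 178,108 108,169 169,98

Derivation:
Round 1 (k=32): L=178 R=108
Round 2 (k=31): L=108 R=169
Round 3 (k=47): L=169 R=98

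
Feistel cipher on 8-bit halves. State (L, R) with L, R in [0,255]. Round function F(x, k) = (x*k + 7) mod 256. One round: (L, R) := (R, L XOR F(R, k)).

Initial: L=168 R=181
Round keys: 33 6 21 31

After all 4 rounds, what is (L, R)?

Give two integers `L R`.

Answer: 45 112

Derivation:
Round 1 (k=33): L=181 R=244
Round 2 (k=6): L=244 R=10
Round 3 (k=21): L=10 R=45
Round 4 (k=31): L=45 R=112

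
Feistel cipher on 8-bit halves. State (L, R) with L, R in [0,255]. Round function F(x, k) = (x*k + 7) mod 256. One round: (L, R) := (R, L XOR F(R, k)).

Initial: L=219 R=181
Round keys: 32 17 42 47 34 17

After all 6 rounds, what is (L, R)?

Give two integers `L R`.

Answer: 124 13

Derivation:
Round 1 (k=32): L=181 R=124
Round 2 (k=17): L=124 R=246
Round 3 (k=42): L=246 R=31
Round 4 (k=47): L=31 R=78
Round 5 (k=34): L=78 R=124
Round 6 (k=17): L=124 R=13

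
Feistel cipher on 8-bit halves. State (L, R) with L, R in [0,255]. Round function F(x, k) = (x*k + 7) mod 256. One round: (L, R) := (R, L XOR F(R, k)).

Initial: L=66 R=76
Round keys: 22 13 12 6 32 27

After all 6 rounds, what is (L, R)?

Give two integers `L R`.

Round 1 (k=22): L=76 R=205
Round 2 (k=13): L=205 R=60
Round 3 (k=12): L=60 R=26
Round 4 (k=6): L=26 R=159
Round 5 (k=32): L=159 R=253
Round 6 (k=27): L=253 R=41

Answer: 253 41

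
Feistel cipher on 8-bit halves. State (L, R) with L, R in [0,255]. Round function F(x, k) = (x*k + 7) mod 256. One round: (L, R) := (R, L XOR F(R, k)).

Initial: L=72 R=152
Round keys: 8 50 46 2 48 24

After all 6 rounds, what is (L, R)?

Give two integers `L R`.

Answer: 53 185

Derivation:
Round 1 (k=8): L=152 R=143
Round 2 (k=50): L=143 R=109
Round 3 (k=46): L=109 R=18
Round 4 (k=2): L=18 R=70
Round 5 (k=48): L=70 R=53
Round 6 (k=24): L=53 R=185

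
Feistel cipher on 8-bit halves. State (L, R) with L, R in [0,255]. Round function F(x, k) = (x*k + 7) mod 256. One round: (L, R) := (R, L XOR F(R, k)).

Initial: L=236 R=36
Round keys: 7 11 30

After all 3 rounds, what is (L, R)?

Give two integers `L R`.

Round 1 (k=7): L=36 R=239
Round 2 (k=11): L=239 R=104
Round 3 (k=30): L=104 R=216

Answer: 104 216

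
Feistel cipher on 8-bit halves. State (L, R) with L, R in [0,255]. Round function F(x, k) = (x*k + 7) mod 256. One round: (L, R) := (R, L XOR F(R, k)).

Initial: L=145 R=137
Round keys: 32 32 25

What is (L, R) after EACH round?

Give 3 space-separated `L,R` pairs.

Answer: 137,182 182,78 78,19

Derivation:
Round 1 (k=32): L=137 R=182
Round 2 (k=32): L=182 R=78
Round 3 (k=25): L=78 R=19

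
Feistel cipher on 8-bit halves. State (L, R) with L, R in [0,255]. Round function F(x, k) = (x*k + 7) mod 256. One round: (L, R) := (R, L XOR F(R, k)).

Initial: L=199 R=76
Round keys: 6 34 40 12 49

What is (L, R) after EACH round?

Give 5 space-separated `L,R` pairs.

Answer: 76,8 8,91 91,55 55,192 192,240

Derivation:
Round 1 (k=6): L=76 R=8
Round 2 (k=34): L=8 R=91
Round 3 (k=40): L=91 R=55
Round 4 (k=12): L=55 R=192
Round 5 (k=49): L=192 R=240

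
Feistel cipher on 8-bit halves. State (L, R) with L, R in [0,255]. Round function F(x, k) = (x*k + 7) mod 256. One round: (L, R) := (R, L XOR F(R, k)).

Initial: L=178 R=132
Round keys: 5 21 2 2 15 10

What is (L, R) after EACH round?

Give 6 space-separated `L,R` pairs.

Answer: 132,41 41,224 224,238 238,3 3,218 218,136

Derivation:
Round 1 (k=5): L=132 R=41
Round 2 (k=21): L=41 R=224
Round 3 (k=2): L=224 R=238
Round 4 (k=2): L=238 R=3
Round 5 (k=15): L=3 R=218
Round 6 (k=10): L=218 R=136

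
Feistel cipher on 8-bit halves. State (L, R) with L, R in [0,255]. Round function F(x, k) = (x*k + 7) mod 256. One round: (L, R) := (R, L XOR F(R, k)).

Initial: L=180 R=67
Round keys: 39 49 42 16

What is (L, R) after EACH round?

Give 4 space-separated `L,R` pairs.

Round 1 (k=39): L=67 R=136
Round 2 (k=49): L=136 R=76
Round 3 (k=42): L=76 R=247
Round 4 (k=16): L=247 R=59

Answer: 67,136 136,76 76,247 247,59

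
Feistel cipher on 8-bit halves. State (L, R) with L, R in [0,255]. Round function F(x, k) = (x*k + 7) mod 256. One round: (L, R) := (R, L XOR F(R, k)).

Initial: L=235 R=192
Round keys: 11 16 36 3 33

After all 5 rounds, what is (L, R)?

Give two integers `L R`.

Round 1 (k=11): L=192 R=172
Round 2 (k=16): L=172 R=7
Round 3 (k=36): L=7 R=175
Round 4 (k=3): L=175 R=19
Round 5 (k=33): L=19 R=213

Answer: 19 213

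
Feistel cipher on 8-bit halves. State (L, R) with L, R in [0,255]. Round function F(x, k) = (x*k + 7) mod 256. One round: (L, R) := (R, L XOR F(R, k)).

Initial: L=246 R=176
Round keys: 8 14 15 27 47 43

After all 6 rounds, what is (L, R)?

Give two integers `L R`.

Round 1 (k=8): L=176 R=113
Round 2 (k=14): L=113 R=133
Round 3 (k=15): L=133 R=163
Round 4 (k=27): L=163 R=189
Round 5 (k=47): L=189 R=25
Round 6 (k=43): L=25 R=135

Answer: 25 135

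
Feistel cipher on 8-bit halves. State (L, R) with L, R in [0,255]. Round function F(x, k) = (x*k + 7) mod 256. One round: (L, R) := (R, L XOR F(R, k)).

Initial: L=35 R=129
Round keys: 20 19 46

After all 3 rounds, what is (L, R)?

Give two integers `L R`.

Answer: 174 115

Derivation:
Round 1 (k=20): L=129 R=56
Round 2 (k=19): L=56 R=174
Round 3 (k=46): L=174 R=115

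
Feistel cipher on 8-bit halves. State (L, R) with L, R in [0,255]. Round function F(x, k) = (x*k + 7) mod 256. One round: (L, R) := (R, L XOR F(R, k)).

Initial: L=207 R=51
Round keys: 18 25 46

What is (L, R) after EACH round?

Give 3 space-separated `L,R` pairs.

Answer: 51,82 82,58 58,33

Derivation:
Round 1 (k=18): L=51 R=82
Round 2 (k=25): L=82 R=58
Round 3 (k=46): L=58 R=33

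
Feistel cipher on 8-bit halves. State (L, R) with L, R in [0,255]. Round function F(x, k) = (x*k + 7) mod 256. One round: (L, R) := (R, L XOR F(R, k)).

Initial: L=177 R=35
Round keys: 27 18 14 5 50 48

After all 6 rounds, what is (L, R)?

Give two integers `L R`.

Answer: 7 212

Derivation:
Round 1 (k=27): L=35 R=9
Round 2 (k=18): L=9 R=138
Round 3 (k=14): L=138 R=154
Round 4 (k=5): L=154 R=131
Round 5 (k=50): L=131 R=7
Round 6 (k=48): L=7 R=212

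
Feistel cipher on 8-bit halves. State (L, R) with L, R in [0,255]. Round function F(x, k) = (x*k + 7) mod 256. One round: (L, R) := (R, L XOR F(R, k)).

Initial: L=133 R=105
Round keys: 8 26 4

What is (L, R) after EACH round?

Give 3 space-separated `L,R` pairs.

Round 1 (k=8): L=105 R=202
Round 2 (k=26): L=202 R=226
Round 3 (k=4): L=226 R=69

Answer: 105,202 202,226 226,69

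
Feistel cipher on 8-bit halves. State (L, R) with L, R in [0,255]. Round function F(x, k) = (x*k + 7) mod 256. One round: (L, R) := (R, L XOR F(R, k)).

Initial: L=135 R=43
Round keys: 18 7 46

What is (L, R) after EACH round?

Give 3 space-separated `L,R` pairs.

Round 1 (k=18): L=43 R=138
Round 2 (k=7): L=138 R=230
Round 3 (k=46): L=230 R=209

Answer: 43,138 138,230 230,209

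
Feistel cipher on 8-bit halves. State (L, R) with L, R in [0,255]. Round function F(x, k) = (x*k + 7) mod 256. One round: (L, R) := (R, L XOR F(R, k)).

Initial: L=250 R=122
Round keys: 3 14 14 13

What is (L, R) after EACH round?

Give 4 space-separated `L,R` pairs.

Answer: 122,143 143,163 163,126 126,206

Derivation:
Round 1 (k=3): L=122 R=143
Round 2 (k=14): L=143 R=163
Round 3 (k=14): L=163 R=126
Round 4 (k=13): L=126 R=206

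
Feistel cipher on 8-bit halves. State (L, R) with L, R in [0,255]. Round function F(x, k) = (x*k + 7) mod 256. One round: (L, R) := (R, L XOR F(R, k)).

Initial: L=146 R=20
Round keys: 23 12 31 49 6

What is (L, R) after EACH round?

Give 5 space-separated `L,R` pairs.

Answer: 20,65 65,7 7,161 161,223 223,224

Derivation:
Round 1 (k=23): L=20 R=65
Round 2 (k=12): L=65 R=7
Round 3 (k=31): L=7 R=161
Round 4 (k=49): L=161 R=223
Round 5 (k=6): L=223 R=224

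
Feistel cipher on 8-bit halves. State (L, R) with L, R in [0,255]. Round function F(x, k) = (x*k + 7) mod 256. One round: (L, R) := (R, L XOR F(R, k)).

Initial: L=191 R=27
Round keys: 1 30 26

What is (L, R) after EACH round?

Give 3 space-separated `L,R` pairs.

Round 1 (k=1): L=27 R=157
Round 2 (k=30): L=157 R=118
Round 3 (k=26): L=118 R=158

Answer: 27,157 157,118 118,158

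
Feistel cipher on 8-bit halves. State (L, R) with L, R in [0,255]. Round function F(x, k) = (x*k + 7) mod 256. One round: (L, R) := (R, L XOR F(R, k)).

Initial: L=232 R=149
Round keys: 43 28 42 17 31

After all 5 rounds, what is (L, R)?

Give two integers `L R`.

Answer: 254 164

Derivation:
Round 1 (k=43): L=149 R=230
Round 2 (k=28): L=230 R=186
Round 3 (k=42): L=186 R=109
Round 4 (k=17): L=109 R=254
Round 5 (k=31): L=254 R=164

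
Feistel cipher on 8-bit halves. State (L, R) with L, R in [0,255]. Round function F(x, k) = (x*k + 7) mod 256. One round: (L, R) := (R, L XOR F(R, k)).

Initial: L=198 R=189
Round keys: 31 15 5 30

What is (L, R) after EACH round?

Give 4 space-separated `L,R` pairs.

Round 1 (k=31): L=189 R=44
Round 2 (k=15): L=44 R=38
Round 3 (k=5): L=38 R=233
Round 4 (k=30): L=233 R=115

Answer: 189,44 44,38 38,233 233,115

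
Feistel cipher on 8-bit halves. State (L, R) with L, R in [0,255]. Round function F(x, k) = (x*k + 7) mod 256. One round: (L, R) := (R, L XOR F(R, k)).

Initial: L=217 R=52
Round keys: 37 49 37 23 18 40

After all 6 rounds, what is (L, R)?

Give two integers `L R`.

Answer: 93 63

Derivation:
Round 1 (k=37): L=52 R=82
Round 2 (k=49): L=82 R=141
Round 3 (k=37): L=141 R=58
Round 4 (k=23): L=58 R=176
Round 5 (k=18): L=176 R=93
Round 6 (k=40): L=93 R=63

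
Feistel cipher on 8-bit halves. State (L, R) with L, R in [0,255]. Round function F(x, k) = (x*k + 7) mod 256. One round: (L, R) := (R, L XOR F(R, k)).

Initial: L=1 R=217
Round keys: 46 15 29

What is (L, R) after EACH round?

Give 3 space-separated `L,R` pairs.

Answer: 217,4 4,154 154,125

Derivation:
Round 1 (k=46): L=217 R=4
Round 2 (k=15): L=4 R=154
Round 3 (k=29): L=154 R=125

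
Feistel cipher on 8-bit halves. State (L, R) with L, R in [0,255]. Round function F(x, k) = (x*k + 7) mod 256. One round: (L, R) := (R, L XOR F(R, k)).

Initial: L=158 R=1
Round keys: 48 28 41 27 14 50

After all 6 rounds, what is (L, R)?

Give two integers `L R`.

Answer: 221 100

Derivation:
Round 1 (k=48): L=1 R=169
Round 2 (k=28): L=169 R=130
Round 3 (k=41): L=130 R=112
Round 4 (k=27): L=112 R=85
Round 5 (k=14): L=85 R=221
Round 6 (k=50): L=221 R=100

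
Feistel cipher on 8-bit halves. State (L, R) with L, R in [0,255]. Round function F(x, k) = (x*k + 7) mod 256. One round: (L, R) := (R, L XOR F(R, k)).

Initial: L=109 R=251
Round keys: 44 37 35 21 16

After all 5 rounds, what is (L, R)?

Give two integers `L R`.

Round 1 (k=44): L=251 R=70
Round 2 (k=37): L=70 R=222
Round 3 (k=35): L=222 R=39
Round 4 (k=21): L=39 R=228
Round 5 (k=16): L=228 R=96

Answer: 228 96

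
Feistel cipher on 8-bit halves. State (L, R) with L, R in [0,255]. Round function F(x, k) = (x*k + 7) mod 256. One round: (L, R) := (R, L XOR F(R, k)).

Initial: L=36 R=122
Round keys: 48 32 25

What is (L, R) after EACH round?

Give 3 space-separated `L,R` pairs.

Answer: 122,195 195,29 29,31

Derivation:
Round 1 (k=48): L=122 R=195
Round 2 (k=32): L=195 R=29
Round 3 (k=25): L=29 R=31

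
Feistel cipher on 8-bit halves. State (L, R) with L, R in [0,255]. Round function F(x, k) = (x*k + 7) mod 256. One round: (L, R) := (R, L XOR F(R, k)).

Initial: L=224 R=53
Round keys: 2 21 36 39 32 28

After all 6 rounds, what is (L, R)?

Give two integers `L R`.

Round 1 (k=2): L=53 R=145
Round 2 (k=21): L=145 R=217
Round 3 (k=36): L=217 R=26
Round 4 (k=39): L=26 R=36
Round 5 (k=32): L=36 R=157
Round 6 (k=28): L=157 R=23

Answer: 157 23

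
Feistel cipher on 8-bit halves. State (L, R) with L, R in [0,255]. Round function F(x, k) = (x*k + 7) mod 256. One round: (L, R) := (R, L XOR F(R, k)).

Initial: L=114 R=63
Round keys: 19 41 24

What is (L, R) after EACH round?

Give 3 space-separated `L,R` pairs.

Answer: 63,198 198,130 130,241

Derivation:
Round 1 (k=19): L=63 R=198
Round 2 (k=41): L=198 R=130
Round 3 (k=24): L=130 R=241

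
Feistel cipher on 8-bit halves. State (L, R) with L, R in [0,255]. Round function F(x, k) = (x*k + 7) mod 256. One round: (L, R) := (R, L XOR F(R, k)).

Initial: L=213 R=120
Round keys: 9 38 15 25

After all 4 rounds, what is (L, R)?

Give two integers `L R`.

Answer: 22 150

Derivation:
Round 1 (k=9): L=120 R=234
Round 2 (k=38): L=234 R=187
Round 3 (k=15): L=187 R=22
Round 4 (k=25): L=22 R=150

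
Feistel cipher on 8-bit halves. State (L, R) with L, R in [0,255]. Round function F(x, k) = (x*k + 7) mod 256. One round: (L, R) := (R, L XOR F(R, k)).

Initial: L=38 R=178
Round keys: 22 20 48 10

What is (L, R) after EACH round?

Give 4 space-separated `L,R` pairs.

Answer: 178,117 117,153 153,194 194,2

Derivation:
Round 1 (k=22): L=178 R=117
Round 2 (k=20): L=117 R=153
Round 3 (k=48): L=153 R=194
Round 4 (k=10): L=194 R=2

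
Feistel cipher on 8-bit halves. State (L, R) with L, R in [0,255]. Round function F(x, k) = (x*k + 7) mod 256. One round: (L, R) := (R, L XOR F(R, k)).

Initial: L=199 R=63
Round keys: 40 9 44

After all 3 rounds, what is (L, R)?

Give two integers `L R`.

Round 1 (k=40): L=63 R=24
Round 2 (k=9): L=24 R=224
Round 3 (k=44): L=224 R=159

Answer: 224 159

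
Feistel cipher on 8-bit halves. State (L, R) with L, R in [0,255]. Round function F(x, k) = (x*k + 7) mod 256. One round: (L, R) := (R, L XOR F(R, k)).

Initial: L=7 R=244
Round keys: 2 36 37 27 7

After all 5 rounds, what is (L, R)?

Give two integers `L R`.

Round 1 (k=2): L=244 R=232
Round 2 (k=36): L=232 R=83
Round 3 (k=37): L=83 R=238
Round 4 (k=27): L=238 R=114
Round 5 (k=7): L=114 R=203

Answer: 114 203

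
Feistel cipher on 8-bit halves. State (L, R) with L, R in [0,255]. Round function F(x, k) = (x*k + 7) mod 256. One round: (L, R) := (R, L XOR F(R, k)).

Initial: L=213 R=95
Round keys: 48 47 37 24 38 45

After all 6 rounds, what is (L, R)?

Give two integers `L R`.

Answer: 142 200

Derivation:
Round 1 (k=48): L=95 R=2
Round 2 (k=47): L=2 R=58
Round 3 (k=37): L=58 R=107
Round 4 (k=24): L=107 R=53
Round 5 (k=38): L=53 R=142
Round 6 (k=45): L=142 R=200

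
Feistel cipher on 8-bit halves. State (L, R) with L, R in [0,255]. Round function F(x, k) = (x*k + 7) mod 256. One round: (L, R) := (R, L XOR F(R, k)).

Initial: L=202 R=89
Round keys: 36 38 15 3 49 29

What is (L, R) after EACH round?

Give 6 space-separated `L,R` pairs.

Answer: 89,65 65,244 244,18 18,201 201,146 146,88

Derivation:
Round 1 (k=36): L=89 R=65
Round 2 (k=38): L=65 R=244
Round 3 (k=15): L=244 R=18
Round 4 (k=3): L=18 R=201
Round 5 (k=49): L=201 R=146
Round 6 (k=29): L=146 R=88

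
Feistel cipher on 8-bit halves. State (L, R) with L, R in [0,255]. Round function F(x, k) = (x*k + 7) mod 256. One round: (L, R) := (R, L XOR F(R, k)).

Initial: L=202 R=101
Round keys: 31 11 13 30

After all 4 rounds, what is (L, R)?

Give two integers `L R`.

Answer: 241 255

Derivation:
Round 1 (k=31): L=101 R=136
Round 2 (k=11): L=136 R=186
Round 3 (k=13): L=186 R=241
Round 4 (k=30): L=241 R=255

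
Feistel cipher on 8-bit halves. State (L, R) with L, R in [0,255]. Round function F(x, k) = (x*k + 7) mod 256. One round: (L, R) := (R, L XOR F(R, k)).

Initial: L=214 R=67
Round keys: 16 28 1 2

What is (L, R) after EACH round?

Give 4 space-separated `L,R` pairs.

Round 1 (k=16): L=67 R=225
Round 2 (k=28): L=225 R=224
Round 3 (k=1): L=224 R=6
Round 4 (k=2): L=6 R=243

Answer: 67,225 225,224 224,6 6,243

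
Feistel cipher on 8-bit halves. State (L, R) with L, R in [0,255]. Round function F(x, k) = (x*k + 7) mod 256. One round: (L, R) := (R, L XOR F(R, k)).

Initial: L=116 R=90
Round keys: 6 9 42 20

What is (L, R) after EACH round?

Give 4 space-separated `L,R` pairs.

Round 1 (k=6): L=90 R=87
Round 2 (k=9): L=87 R=76
Round 3 (k=42): L=76 R=40
Round 4 (k=20): L=40 R=107

Answer: 90,87 87,76 76,40 40,107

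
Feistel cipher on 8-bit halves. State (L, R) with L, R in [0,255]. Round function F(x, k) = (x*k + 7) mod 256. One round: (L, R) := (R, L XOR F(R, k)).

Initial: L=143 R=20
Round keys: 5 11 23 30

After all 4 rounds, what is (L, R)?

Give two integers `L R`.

Answer: 12 168

Derivation:
Round 1 (k=5): L=20 R=228
Round 2 (k=11): L=228 R=199
Round 3 (k=23): L=199 R=12
Round 4 (k=30): L=12 R=168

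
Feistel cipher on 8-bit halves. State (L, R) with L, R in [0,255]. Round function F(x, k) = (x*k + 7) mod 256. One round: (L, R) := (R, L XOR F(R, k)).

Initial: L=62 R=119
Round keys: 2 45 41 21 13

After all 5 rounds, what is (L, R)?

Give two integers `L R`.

Answer: 31 161

Derivation:
Round 1 (k=2): L=119 R=203
Round 2 (k=45): L=203 R=193
Round 3 (k=41): L=193 R=59
Round 4 (k=21): L=59 R=31
Round 5 (k=13): L=31 R=161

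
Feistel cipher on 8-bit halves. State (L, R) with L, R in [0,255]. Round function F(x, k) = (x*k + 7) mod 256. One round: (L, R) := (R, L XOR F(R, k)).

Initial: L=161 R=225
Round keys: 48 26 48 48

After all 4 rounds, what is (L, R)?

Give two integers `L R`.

Answer: 241 149

Derivation:
Round 1 (k=48): L=225 R=150
Round 2 (k=26): L=150 R=162
Round 3 (k=48): L=162 R=241
Round 4 (k=48): L=241 R=149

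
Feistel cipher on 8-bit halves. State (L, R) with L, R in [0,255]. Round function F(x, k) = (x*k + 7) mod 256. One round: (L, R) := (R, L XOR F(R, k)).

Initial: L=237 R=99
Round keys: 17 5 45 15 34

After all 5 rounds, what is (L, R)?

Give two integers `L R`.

Round 1 (k=17): L=99 R=119
Round 2 (k=5): L=119 R=57
Round 3 (k=45): L=57 R=123
Round 4 (k=15): L=123 R=5
Round 5 (k=34): L=5 R=202

Answer: 5 202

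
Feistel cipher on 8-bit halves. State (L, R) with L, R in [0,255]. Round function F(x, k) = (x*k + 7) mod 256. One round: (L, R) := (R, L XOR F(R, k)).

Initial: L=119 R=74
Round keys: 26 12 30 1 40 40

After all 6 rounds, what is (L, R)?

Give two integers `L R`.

Round 1 (k=26): L=74 R=252
Round 2 (k=12): L=252 R=157
Round 3 (k=30): L=157 R=145
Round 4 (k=1): L=145 R=5
Round 5 (k=40): L=5 R=94
Round 6 (k=40): L=94 R=178

Answer: 94 178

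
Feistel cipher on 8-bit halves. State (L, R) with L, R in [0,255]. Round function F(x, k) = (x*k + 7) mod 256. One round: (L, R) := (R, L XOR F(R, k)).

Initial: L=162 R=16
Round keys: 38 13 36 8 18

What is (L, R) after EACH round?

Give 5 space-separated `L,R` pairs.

Round 1 (k=38): L=16 R=197
Round 2 (k=13): L=197 R=24
Round 3 (k=36): L=24 R=162
Round 4 (k=8): L=162 R=15
Round 5 (k=18): L=15 R=183

Answer: 16,197 197,24 24,162 162,15 15,183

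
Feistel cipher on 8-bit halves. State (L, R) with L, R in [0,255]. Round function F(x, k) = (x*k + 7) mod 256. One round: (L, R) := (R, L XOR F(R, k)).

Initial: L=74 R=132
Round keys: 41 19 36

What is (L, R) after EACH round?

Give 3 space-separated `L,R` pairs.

Answer: 132,97 97,190 190,222

Derivation:
Round 1 (k=41): L=132 R=97
Round 2 (k=19): L=97 R=190
Round 3 (k=36): L=190 R=222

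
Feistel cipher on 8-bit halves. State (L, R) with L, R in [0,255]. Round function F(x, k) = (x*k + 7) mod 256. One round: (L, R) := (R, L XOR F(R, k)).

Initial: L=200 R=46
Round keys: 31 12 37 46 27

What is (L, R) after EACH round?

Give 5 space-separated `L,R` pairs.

Answer: 46,81 81,253 253,201 201,216 216,6

Derivation:
Round 1 (k=31): L=46 R=81
Round 2 (k=12): L=81 R=253
Round 3 (k=37): L=253 R=201
Round 4 (k=46): L=201 R=216
Round 5 (k=27): L=216 R=6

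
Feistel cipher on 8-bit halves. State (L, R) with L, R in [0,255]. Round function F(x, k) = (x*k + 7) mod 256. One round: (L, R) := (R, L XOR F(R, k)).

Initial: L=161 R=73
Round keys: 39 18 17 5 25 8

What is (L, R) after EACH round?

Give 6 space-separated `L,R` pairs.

Answer: 73,135 135,204 204,20 20,167 167,66 66,176

Derivation:
Round 1 (k=39): L=73 R=135
Round 2 (k=18): L=135 R=204
Round 3 (k=17): L=204 R=20
Round 4 (k=5): L=20 R=167
Round 5 (k=25): L=167 R=66
Round 6 (k=8): L=66 R=176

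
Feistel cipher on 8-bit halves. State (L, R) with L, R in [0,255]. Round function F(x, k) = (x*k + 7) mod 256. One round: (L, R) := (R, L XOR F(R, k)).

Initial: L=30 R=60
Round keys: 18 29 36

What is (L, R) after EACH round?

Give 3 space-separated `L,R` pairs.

Round 1 (k=18): L=60 R=33
Round 2 (k=29): L=33 R=248
Round 3 (k=36): L=248 R=198

Answer: 60,33 33,248 248,198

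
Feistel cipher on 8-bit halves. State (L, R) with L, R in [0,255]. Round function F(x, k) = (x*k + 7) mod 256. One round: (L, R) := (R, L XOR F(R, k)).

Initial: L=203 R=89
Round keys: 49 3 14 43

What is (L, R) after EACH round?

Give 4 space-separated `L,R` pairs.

Round 1 (k=49): L=89 R=219
Round 2 (k=3): L=219 R=193
Round 3 (k=14): L=193 R=78
Round 4 (k=43): L=78 R=224

Answer: 89,219 219,193 193,78 78,224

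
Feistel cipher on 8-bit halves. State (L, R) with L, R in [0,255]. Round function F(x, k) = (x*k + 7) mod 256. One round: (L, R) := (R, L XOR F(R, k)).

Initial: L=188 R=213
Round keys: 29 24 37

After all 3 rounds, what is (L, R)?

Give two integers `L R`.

Answer: 50 213

Derivation:
Round 1 (k=29): L=213 R=148
Round 2 (k=24): L=148 R=50
Round 3 (k=37): L=50 R=213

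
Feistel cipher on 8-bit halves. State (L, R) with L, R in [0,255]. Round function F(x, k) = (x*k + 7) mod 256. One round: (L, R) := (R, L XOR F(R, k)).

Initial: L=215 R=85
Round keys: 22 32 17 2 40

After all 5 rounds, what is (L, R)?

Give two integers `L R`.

Round 1 (k=22): L=85 R=130
Round 2 (k=32): L=130 R=18
Round 3 (k=17): L=18 R=187
Round 4 (k=2): L=187 R=111
Round 5 (k=40): L=111 R=228

Answer: 111 228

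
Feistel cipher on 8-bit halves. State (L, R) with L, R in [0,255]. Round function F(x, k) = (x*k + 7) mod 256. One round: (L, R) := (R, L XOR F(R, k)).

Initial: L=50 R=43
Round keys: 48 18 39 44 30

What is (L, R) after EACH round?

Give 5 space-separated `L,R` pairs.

Answer: 43,37 37,138 138,40 40,109 109,229

Derivation:
Round 1 (k=48): L=43 R=37
Round 2 (k=18): L=37 R=138
Round 3 (k=39): L=138 R=40
Round 4 (k=44): L=40 R=109
Round 5 (k=30): L=109 R=229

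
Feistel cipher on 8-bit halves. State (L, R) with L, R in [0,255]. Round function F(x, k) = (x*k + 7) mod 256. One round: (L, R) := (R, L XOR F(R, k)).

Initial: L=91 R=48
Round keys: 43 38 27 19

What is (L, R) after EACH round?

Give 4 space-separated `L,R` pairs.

Answer: 48,76 76,127 127,32 32,24

Derivation:
Round 1 (k=43): L=48 R=76
Round 2 (k=38): L=76 R=127
Round 3 (k=27): L=127 R=32
Round 4 (k=19): L=32 R=24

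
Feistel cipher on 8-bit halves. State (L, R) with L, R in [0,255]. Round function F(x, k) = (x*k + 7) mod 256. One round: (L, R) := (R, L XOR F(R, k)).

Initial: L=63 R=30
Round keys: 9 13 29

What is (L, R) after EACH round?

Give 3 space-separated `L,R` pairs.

Round 1 (k=9): L=30 R=42
Round 2 (k=13): L=42 R=55
Round 3 (k=29): L=55 R=104

Answer: 30,42 42,55 55,104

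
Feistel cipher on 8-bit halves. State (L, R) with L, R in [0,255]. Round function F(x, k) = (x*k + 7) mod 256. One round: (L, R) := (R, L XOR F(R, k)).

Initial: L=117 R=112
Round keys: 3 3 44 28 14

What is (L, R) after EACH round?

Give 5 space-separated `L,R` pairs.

Answer: 112,34 34,29 29,33 33,190 190,74

Derivation:
Round 1 (k=3): L=112 R=34
Round 2 (k=3): L=34 R=29
Round 3 (k=44): L=29 R=33
Round 4 (k=28): L=33 R=190
Round 5 (k=14): L=190 R=74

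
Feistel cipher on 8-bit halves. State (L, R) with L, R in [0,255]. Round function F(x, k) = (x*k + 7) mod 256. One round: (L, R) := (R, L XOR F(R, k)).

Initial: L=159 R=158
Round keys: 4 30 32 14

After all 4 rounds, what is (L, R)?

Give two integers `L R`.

Answer: 199 48

Derivation:
Round 1 (k=4): L=158 R=224
Round 2 (k=30): L=224 R=217
Round 3 (k=32): L=217 R=199
Round 4 (k=14): L=199 R=48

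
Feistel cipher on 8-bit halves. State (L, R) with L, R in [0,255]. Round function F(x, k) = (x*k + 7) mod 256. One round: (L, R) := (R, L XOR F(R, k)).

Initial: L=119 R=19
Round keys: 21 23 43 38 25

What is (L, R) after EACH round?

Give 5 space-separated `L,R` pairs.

Answer: 19,225 225,45 45,119 119,156 156,52

Derivation:
Round 1 (k=21): L=19 R=225
Round 2 (k=23): L=225 R=45
Round 3 (k=43): L=45 R=119
Round 4 (k=38): L=119 R=156
Round 5 (k=25): L=156 R=52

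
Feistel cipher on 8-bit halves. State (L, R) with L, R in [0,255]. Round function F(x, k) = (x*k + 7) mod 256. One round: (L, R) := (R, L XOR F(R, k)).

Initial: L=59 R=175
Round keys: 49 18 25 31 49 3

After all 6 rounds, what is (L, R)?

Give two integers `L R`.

Round 1 (k=49): L=175 R=189
Round 2 (k=18): L=189 R=254
Round 3 (k=25): L=254 R=104
Round 4 (k=31): L=104 R=97
Round 5 (k=49): L=97 R=240
Round 6 (k=3): L=240 R=182

Answer: 240 182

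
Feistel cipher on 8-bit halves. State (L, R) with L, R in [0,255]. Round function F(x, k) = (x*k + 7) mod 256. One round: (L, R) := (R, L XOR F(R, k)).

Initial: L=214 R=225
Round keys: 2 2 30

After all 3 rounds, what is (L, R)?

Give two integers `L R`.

Answer: 164 32

Derivation:
Round 1 (k=2): L=225 R=31
Round 2 (k=2): L=31 R=164
Round 3 (k=30): L=164 R=32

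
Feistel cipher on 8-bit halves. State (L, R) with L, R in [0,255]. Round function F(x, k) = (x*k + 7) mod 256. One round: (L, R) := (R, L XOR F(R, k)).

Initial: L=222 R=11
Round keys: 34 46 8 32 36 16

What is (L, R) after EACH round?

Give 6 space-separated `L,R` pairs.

Answer: 11,163 163,90 90,116 116,221 221,111 111,42

Derivation:
Round 1 (k=34): L=11 R=163
Round 2 (k=46): L=163 R=90
Round 3 (k=8): L=90 R=116
Round 4 (k=32): L=116 R=221
Round 5 (k=36): L=221 R=111
Round 6 (k=16): L=111 R=42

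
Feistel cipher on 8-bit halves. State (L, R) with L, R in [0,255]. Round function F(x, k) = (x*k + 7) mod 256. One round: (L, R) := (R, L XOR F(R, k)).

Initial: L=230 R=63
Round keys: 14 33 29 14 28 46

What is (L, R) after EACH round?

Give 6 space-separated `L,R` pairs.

Answer: 63,159 159,185 185,99 99,200 200,132 132,119

Derivation:
Round 1 (k=14): L=63 R=159
Round 2 (k=33): L=159 R=185
Round 3 (k=29): L=185 R=99
Round 4 (k=14): L=99 R=200
Round 5 (k=28): L=200 R=132
Round 6 (k=46): L=132 R=119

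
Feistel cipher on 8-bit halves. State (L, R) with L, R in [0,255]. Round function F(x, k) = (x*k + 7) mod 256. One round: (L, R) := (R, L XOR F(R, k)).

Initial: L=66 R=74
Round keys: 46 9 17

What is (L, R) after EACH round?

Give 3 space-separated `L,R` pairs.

Answer: 74,17 17,234 234,128

Derivation:
Round 1 (k=46): L=74 R=17
Round 2 (k=9): L=17 R=234
Round 3 (k=17): L=234 R=128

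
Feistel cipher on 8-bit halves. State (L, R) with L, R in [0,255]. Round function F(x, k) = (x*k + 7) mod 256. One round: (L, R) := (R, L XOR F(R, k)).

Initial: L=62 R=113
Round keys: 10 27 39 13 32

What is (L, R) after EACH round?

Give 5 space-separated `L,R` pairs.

Answer: 113,79 79,45 45,173 173,253 253,10

Derivation:
Round 1 (k=10): L=113 R=79
Round 2 (k=27): L=79 R=45
Round 3 (k=39): L=45 R=173
Round 4 (k=13): L=173 R=253
Round 5 (k=32): L=253 R=10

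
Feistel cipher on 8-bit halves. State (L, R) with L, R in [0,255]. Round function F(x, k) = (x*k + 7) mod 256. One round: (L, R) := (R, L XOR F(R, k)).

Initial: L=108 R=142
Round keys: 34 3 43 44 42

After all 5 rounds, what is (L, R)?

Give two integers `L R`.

Answer: 133 147

Derivation:
Round 1 (k=34): L=142 R=143
Round 2 (k=3): L=143 R=58
Round 3 (k=43): L=58 R=74
Round 4 (k=44): L=74 R=133
Round 5 (k=42): L=133 R=147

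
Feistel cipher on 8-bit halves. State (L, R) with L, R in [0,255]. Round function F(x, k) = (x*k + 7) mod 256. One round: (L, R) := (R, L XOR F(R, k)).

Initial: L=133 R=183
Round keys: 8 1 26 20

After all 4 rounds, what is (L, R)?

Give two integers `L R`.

Round 1 (k=8): L=183 R=58
Round 2 (k=1): L=58 R=246
Round 3 (k=26): L=246 R=57
Round 4 (k=20): L=57 R=141

Answer: 57 141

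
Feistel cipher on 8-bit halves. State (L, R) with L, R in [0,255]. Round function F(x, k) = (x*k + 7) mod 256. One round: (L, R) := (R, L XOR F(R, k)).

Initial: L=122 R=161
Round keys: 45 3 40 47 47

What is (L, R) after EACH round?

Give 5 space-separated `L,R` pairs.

Round 1 (k=45): L=161 R=46
Round 2 (k=3): L=46 R=48
Round 3 (k=40): L=48 R=169
Round 4 (k=47): L=169 R=62
Round 5 (k=47): L=62 R=192

Answer: 161,46 46,48 48,169 169,62 62,192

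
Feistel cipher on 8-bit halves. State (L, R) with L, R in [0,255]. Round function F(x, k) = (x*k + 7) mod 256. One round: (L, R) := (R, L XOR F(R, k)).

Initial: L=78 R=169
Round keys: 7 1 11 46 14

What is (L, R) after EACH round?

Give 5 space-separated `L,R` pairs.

Round 1 (k=7): L=169 R=232
Round 2 (k=1): L=232 R=70
Round 3 (k=11): L=70 R=225
Round 4 (k=46): L=225 R=51
Round 5 (k=14): L=51 R=48

Answer: 169,232 232,70 70,225 225,51 51,48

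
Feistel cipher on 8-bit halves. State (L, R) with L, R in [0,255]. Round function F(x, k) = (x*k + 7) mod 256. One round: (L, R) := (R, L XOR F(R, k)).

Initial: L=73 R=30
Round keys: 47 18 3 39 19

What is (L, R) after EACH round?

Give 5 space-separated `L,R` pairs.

Answer: 30,192 192,153 153,18 18,92 92,201

Derivation:
Round 1 (k=47): L=30 R=192
Round 2 (k=18): L=192 R=153
Round 3 (k=3): L=153 R=18
Round 4 (k=39): L=18 R=92
Round 5 (k=19): L=92 R=201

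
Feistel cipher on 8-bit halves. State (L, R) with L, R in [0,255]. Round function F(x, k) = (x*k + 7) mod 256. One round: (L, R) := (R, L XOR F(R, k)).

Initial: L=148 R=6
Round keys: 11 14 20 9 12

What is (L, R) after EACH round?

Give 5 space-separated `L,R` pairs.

Answer: 6,221 221,27 27,254 254,238 238,209

Derivation:
Round 1 (k=11): L=6 R=221
Round 2 (k=14): L=221 R=27
Round 3 (k=20): L=27 R=254
Round 4 (k=9): L=254 R=238
Round 5 (k=12): L=238 R=209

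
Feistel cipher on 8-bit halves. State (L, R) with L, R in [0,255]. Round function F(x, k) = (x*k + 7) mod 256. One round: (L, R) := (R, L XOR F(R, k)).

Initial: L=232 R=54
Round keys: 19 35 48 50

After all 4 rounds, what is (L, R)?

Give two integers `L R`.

Answer: 166 143

Derivation:
Round 1 (k=19): L=54 R=225
Round 2 (k=35): L=225 R=252
Round 3 (k=48): L=252 R=166
Round 4 (k=50): L=166 R=143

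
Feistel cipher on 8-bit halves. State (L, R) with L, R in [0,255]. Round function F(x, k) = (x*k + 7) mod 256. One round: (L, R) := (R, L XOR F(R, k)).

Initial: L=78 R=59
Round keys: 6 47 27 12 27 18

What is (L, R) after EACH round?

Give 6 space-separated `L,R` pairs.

Answer: 59,39 39,11 11,23 23,16 16,160 160,87

Derivation:
Round 1 (k=6): L=59 R=39
Round 2 (k=47): L=39 R=11
Round 3 (k=27): L=11 R=23
Round 4 (k=12): L=23 R=16
Round 5 (k=27): L=16 R=160
Round 6 (k=18): L=160 R=87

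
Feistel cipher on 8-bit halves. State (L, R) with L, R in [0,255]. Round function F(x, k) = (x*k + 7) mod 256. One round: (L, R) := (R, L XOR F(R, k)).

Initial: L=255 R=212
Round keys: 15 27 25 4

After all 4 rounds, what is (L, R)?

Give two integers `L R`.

Round 1 (k=15): L=212 R=140
Round 2 (k=27): L=140 R=31
Round 3 (k=25): L=31 R=130
Round 4 (k=4): L=130 R=16

Answer: 130 16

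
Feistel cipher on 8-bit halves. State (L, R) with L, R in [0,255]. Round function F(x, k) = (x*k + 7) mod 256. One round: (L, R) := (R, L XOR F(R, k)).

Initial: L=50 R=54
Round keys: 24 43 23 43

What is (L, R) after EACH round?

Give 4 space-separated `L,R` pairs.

Answer: 54,37 37,8 8,154 154,237

Derivation:
Round 1 (k=24): L=54 R=37
Round 2 (k=43): L=37 R=8
Round 3 (k=23): L=8 R=154
Round 4 (k=43): L=154 R=237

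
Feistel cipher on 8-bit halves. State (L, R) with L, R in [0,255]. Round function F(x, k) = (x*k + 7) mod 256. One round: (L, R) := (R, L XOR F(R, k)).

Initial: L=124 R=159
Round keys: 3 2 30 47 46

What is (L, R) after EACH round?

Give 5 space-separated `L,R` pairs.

Round 1 (k=3): L=159 R=152
Round 2 (k=2): L=152 R=168
Round 3 (k=30): L=168 R=47
Round 4 (k=47): L=47 R=0
Round 5 (k=46): L=0 R=40

Answer: 159,152 152,168 168,47 47,0 0,40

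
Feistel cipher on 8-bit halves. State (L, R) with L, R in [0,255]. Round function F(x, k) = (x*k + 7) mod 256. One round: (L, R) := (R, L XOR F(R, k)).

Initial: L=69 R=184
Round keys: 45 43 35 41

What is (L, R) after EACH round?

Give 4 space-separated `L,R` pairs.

Round 1 (k=45): L=184 R=26
Round 2 (k=43): L=26 R=221
Round 3 (k=35): L=221 R=36
Round 4 (k=41): L=36 R=22

Answer: 184,26 26,221 221,36 36,22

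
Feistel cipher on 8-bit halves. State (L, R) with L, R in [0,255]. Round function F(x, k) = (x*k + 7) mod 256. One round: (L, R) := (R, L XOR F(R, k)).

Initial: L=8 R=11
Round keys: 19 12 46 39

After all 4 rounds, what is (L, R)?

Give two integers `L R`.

Round 1 (k=19): L=11 R=208
Round 2 (k=12): L=208 R=204
Round 3 (k=46): L=204 R=127
Round 4 (k=39): L=127 R=172

Answer: 127 172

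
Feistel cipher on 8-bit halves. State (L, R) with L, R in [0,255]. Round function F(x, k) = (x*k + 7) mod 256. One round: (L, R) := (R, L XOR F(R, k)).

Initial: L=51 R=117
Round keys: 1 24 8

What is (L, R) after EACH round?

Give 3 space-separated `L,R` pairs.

Answer: 117,79 79,26 26,152

Derivation:
Round 1 (k=1): L=117 R=79
Round 2 (k=24): L=79 R=26
Round 3 (k=8): L=26 R=152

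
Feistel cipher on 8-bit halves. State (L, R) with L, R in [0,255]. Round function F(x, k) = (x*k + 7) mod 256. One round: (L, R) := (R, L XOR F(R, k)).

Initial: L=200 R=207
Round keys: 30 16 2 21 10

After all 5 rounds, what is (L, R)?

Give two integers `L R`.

Round 1 (k=30): L=207 R=129
Round 2 (k=16): L=129 R=216
Round 3 (k=2): L=216 R=54
Round 4 (k=21): L=54 R=173
Round 5 (k=10): L=173 R=255

Answer: 173 255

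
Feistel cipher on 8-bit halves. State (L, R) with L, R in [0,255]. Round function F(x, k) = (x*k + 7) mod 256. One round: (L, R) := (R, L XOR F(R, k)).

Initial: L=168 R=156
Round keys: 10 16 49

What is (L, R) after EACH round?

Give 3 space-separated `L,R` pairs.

Answer: 156,183 183,235 235,181

Derivation:
Round 1 (k=10): L=156 R=183
Round 2 (k=16): L=183 R=235
Round 3 (k=49): L=235 R=181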